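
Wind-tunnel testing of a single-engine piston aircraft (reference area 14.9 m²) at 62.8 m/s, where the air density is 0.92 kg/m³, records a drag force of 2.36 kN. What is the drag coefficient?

CD = 0.0873

From D = ½ρv²S·CD, rearranging gives CD = 2D/(ρv²S).
CD = 2 × 2360 / (0.92 × 62.8² × 14.9) = 0.0873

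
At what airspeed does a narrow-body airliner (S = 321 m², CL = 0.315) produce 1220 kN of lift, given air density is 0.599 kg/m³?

v = 201 m/s

L = ½ρv²S·CL ⇒ v = √(2L/(ρ·S·CL))
v = √(2 × 1.22×10^6 / (0.599 × 321 × 0.315)) = √40290 = 201 m/s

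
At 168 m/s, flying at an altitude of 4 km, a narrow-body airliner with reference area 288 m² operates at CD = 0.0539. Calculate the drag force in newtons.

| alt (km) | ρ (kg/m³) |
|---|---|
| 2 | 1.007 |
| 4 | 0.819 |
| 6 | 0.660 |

At 4 km, from the table: ρ = 0.819 kg/m³.
D = ½ρv²S·CD = ½ × 0.819 × 168² × 288 × 0.0539 = 1.79×10^5 N ≈ 179 kN

D = 1.79×10^5 N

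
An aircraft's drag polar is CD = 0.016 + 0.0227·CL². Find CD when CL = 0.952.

CD = 0.016 + 0.0227 × 0.952² = 0.016 + 0.02057 = 0.0366

CD = 0.0366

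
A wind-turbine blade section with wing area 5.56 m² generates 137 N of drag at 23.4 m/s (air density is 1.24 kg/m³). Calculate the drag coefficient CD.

From D = ½ρv²S·CD, rearranging gives CD = 2D/(ρv²S).
CD = 2 × 137 / (1.24 × 23.4² × 5.56) = 0.0726

CD = 0.0726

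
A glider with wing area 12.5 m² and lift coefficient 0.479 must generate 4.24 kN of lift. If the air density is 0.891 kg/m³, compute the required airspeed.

v = 39.9 m/s

L = ½ρv²S·CL ⇒ v = √(2L/(ρ·S·CL))
v = √(2 × 4240 / (0.891 × 12.5 × 0.479)) = √1590 = 39.9 m/s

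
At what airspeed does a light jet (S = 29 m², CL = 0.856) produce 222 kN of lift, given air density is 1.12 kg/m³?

L = ½ρv²S·CL ⇒ v = √(2L/(ρ·S·CL))
v = √(2 × 2.22×10^5 / (1.12 × 29 × 0.856)) = √15970 = 126 m/s

v = 126 m/s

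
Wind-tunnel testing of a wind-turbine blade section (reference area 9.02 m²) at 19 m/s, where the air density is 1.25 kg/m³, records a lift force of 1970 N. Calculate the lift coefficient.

From L = ½ρv²S·CL, rearranging gives CL = 2L/(ρv²S).
CL = 2 × 1970 / (1.25 × 19² × 9.02) = 0.968

CL = 0.968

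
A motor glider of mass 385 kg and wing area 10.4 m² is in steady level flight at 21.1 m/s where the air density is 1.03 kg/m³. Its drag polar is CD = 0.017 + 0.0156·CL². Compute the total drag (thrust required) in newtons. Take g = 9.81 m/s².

D = 134 N

Level flight ⇒ L = W = m·g = 385 × 9.81 = 3776.9 N.
Dynamic pressure q = 0.5 × 1.03 × 21.1² = 229.3 Pa.
Required CL = L/(qS) = 3776.9/(229.3·10.4) = 1.584.
CD = 0.017 + 0.0156 × 1.584² = 0.05614.
D = q·S·CD = 229.3 × 10.4 × 0.05614 = 133.9 N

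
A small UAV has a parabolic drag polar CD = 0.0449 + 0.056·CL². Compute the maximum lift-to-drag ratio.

(L/D)max = 9.97

For CD = CD0 + K·CL², (L/D)max occurs at CL* = √(CD0/K) and equals 1/(2√(K·CD0)).
(L/D)max = 1/(2√(0.056 × 0.0449)) = 1/(2 × 0.05014) = 9.97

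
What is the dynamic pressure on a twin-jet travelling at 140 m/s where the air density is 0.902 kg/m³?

q = ½ρv² = ½ × 0.902 × 140² = 8840 Pa

q = 8840 Pa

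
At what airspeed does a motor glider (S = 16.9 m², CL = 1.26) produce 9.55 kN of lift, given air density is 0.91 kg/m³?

L = ½ρv²S·CL ⇒ v = √(2L/(ρ·S·CL))
v = √(2 × 9550 / (0.91 × 16.9 × 1.26)) = √985.7 = 31.4 m/s

v = 31.4 m/s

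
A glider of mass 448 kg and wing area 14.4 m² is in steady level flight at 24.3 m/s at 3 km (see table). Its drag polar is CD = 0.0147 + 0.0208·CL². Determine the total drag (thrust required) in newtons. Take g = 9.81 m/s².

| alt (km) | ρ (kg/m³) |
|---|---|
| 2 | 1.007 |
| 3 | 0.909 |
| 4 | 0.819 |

D = 161 N

At 3 km, from the table: ρ = 0.909 kg/m³.
In steady level flight, lift balances weight: W = mg = 448 × 9.81 = 4394.9 N.
Dynamic pressure q = 0.5 × 0.909 × 24.3² = 268.4 Pa.
Required CL = L/(qS) = 4394.9/(268.4·14.4) = 1.137.
CD = 0.0147 + 0.0208 × 1.137² = 0.0416.
D = q·S·CD = 268.4 × 14.4 × 0.0416 = 160.8 N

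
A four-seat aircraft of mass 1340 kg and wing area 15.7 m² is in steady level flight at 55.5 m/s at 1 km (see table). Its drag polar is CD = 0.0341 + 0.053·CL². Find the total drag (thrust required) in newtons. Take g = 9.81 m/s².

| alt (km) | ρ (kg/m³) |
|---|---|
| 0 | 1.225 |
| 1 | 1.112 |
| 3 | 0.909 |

D = 1260 N

At 1 km, from the table: ρ = 1.112 kg/m³.
In steady level flight, lift balances weight: W = mg = 1340 × 9.81 = 13145 N.
Dynamic pressure q = 0.5 × 1.112 × 55.5² = 1713 Pa.
CL = W/(q·S) = 13145 / (1713 × 15.7) = 0.4889.
CD = 0.0341 + 0.053 × 0.4889² = 0.04677.
D = q·S·CD = 1713 × 15.7 × 0.04677 = 1257 N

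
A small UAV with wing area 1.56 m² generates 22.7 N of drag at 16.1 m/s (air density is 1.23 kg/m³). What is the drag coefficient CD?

From D = ½ρv²S·CD, rearranging gives CD = 2D/(ρv²S).
CD = 2 × 22.7 / (1.23 × 16.1² × 1.56) = 0.0913

CD = 0.0913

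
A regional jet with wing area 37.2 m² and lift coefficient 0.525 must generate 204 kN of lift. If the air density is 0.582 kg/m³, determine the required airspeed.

L = ½ρv²S·CL ⇒ v = √(2L/(ρ·S·CL))
v = √(2 × 2.04×10^5 / (0.582 × 37.2 × 0.525)) = √35900 = 189 m/s

v = 189 m/s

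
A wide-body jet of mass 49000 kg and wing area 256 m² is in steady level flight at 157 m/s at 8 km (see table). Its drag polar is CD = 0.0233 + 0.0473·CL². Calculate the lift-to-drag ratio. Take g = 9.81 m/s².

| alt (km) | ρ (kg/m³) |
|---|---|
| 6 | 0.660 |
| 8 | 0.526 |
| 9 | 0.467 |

L/D = 10.6

At 8 km, from the table: ρ = 0.526 kg/m³.
Level flight ⇒ L = W = m·g = 49000 × 9.81 = 4.8069×10^5 N.
Dynamic pressure q = 0.5 × 0.526 × 157² = 6483 Pa.
Required CL = L/(qS) = 4.8069×10^5/(6483·256) = 0.2896.
CD = 0.0233 + 0.0473 × 0.2896² = 0.02727.
L/D = CL/CD = 0.2896 / 0.02727 = 10.6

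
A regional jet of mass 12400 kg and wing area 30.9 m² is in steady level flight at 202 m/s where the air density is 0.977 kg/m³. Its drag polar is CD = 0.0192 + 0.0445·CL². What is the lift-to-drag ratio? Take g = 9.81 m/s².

In steady level flight, lift balances weight: W = mg = 12400 × 9.81 = 1.2164×10^5 N.
Dynamic pressure q = 0.5 × 0.977 × 202² = 19930 Pa.
CL = W/(q·S) = 1.2164×10^5 / (19930 × 30.9) = 0.1975.
CD = 0.0192 + 0.0445 × 0.1975² = 0.02094.
L/D = CL/CD = 0.1975 / 0.02094 = 9.43

L/D = 9.43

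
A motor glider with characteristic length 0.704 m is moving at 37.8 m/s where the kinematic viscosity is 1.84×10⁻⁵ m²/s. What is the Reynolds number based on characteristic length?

Re = v·c/ν = 37.8 × 0.704 / (1.84×10⁻⁵) = 1.45×10^6

Re = 1.45×10^6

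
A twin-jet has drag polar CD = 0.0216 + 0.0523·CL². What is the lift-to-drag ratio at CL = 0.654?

CD = 0.0216 + 0.0523 × 0.654² = 0.04397
L/D = CL/CD = 0.654 / 0.04397 = 14.9

L/D = 14.9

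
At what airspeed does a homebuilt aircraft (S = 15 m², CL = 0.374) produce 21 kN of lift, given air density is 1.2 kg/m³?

v = 79 m/s

L = ½ρv²S·CL ⇒ v = √(2L/(ρ·S·CL))
v = √(2 × 21000 / (1.2 × 15 × 0.374)) = √6239 = 79 m/s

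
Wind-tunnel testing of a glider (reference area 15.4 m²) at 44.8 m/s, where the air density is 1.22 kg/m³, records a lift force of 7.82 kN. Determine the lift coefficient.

From L = ½ρv²S·CL, rearranging gives CL = 2L/(ρv²S).
CL = 2 × 7820 / (1.22 × 44.8² × 15.4) = 0.415

CL = 0.415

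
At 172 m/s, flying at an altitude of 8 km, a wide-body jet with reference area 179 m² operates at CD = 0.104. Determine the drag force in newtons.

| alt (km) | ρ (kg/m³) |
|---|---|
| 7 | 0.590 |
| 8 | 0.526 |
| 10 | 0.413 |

At 8 km, from the table: ρ = 0.526 kg/m³.
Dynamic pressure q = ½ρv² = ½ × 0.526 × 172² = 7781 Pa.
D = q·S·CD = 7781 × 179 × 0.104 = 1.45×10^5 N ≈ 145 kN

D = 1.45×10^5 N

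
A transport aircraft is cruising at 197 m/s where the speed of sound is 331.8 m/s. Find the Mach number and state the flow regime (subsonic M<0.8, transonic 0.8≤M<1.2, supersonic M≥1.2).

M = v/a = 197 / 331.8 = 0.594
M = 0.594 → subsonic.

M = 0.594 (subsonic)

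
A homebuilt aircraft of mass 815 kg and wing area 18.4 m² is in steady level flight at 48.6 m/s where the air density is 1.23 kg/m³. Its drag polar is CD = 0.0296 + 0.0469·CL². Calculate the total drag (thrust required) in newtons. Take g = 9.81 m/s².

D = 903 N

Weight W = mg = 815 × 9.81 = 7995.2 N; in level flight L = W.
q = ½ρv² = ½ × 1.23 × 48.6² = 1453 Pa.
CL = W/(q·S) = 7995.2 / (1453 × 18.4) = 0.2991.
CD = 0.0296 + 0.0469 × 0.2991² = 0.0338.
D = q·S·CD = 1453 × 18.4 × 0.0338 = 903.3 N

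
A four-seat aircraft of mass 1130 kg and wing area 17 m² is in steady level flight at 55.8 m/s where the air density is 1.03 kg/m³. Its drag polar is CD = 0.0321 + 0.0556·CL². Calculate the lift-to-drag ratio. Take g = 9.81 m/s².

Level flight ⇒ L = W = m·g = 1130 × 9.81 = 11085 N.
Dynamic pressure q = 0.5 × 1.03 × 55.8² = 1604 Pa.
CL = 2W/(ρv²S) = 2×11085/(1.03×55.8²×17) = 0.4067.
CD = 0.0321 + 0.0556 × 0.4067² = 0.04129.
L/D = CL/CD = 0.4067 / 0.04129 = 9.85

L/D = 9.85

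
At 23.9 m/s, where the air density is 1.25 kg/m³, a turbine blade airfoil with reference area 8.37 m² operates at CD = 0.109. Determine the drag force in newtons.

D = 326 N

Dynamic pressure q = ½ρv² = ½ × 1.25 × 23.9² = 357 Pa.
D = q·S·CD = 357 × 8.37 × 0.109 = 326 N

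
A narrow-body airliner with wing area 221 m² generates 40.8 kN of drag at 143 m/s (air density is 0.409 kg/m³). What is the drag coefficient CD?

CD = 0.0441

From D = ½ρv²S·CD, rearranging gives CD = 2D/(ρv²S).
CD = 2 × 40800 / (0.409 × 143² × 221) = 0.0441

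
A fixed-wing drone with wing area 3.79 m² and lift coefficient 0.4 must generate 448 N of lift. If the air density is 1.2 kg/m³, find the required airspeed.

L = ½ρv²S·CL ⇒ v = √(2L/(ρ·S·CL))
v = √(2 × 448 / (1.2 × 3.79 × 0.4)) = √492.5 = 22.2 m/s

v = 22.2 m/s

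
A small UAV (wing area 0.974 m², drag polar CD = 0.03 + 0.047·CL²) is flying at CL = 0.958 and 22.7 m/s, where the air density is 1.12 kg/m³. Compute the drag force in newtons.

D = 20.6 N

CD = 0.03 + 0.047 × 0.958² = 0.07313
D = ½ρv²S·CD = ½ × 1.12 × 22.7² × 0.974 × 0.07313 = 20.6 N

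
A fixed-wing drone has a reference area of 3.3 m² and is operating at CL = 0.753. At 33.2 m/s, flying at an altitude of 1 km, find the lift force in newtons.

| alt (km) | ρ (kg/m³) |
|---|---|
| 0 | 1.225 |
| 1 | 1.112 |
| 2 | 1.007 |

L = 1520 N

At 1 km, from the table: ρ = 1.112 kg/m³.
Dynamic pressure q = ½ρv² = ½ × 1.112 × 33.2² = 612.8 Pa.
L = q·S·CL = 612.8 × 3.3 × 0.753 = 1520 N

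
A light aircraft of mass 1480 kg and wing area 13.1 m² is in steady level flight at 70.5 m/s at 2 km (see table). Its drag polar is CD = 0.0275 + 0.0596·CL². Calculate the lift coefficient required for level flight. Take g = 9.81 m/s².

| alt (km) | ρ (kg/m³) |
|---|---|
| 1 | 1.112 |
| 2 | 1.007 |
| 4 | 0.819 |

At 2 km, from the table: ρ = 1.007 kg/m³.
Weight W = mg = 1480 × 9.81 = 14519 N; in level flight L = W.
q = ½ρv² = ½ × 1.007 × 70.5² = 2503 Pa.
Required CL = L/(qS) = 14519/(2503·13.1) = 0.4429.

CL = 0.443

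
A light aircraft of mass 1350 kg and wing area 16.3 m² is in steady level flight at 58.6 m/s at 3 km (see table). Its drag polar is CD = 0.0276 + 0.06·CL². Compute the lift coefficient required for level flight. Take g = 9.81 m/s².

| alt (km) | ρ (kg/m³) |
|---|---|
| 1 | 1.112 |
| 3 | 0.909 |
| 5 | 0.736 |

CL = 0.521

At 3 km, from the table: ρ = 0.909 kg/m³.
Level flight ⇒ L = W = m·g = 1350 × 9.81 = 13244 N.
Dynamic pressure q = 0.5 × 0.909 × 58.6² = 1561 Pa.
CL = 2W/(ρv²S) = 2×13244/(0.909×58.6²×16.3) = 0.5206.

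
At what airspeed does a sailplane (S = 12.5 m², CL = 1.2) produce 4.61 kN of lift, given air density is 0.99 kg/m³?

v = 24.9 m/s

L = ½ρv²S·CL ⇒ v = √(2L/(ρ·S·CL))
v = √(2 × 4610 / (0.99 × 12.5 × 1.2)) = √620.9 = 24.9 m/s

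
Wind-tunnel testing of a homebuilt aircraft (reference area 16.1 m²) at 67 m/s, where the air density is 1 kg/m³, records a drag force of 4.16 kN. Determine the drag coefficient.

CD = 0.115

From D = ½ρv²S·CD, rearranging gives CD = 2D/(ρv²S).
CD = 2 × 4160 / (1 × 67² × 16.1) = 0.115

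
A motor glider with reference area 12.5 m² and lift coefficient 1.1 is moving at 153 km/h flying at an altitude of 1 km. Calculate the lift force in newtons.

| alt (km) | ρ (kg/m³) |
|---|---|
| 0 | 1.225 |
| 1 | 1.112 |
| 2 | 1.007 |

L = 13800 N

At 1 km, from the table: ρ = 1.112 kg/m³.
Convert speed: v = 153 km/h ÷ 3.6 = 42.5 m/s.
L = ½ρv²S·CL = ½ × 1.112 × 42.5² × 12.5 × 1.1 = 13800 N ≈ 13.8 kN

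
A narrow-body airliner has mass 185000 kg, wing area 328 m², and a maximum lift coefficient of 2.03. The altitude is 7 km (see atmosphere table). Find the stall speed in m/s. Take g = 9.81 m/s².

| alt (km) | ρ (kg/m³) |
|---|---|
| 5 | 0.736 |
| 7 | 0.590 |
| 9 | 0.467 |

At 7 km, from the table: ρ = 0.590 kg/m³.
Stall occurs when L = W at CL,max. W = mg = 185000 × 9.81 = 1.815×10^6 N.
From L = ½ρV²S·CL,max = W: V_stall = √(2W/(ρSCL,max)) = √(2·1.815×10^6/(0.59·328·2.03))
V_stall = √9240 = 96.1 m/s

V_stall = 96.1 m/s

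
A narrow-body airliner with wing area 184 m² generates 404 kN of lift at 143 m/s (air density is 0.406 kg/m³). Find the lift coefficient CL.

From L = ½ρv²S·CL, rearranging gives CL = 2L/(ρv²S).
CL = 2 × 4.04×10^5 / (0.406 × 143² × 184) = 0.529

CL = 0.529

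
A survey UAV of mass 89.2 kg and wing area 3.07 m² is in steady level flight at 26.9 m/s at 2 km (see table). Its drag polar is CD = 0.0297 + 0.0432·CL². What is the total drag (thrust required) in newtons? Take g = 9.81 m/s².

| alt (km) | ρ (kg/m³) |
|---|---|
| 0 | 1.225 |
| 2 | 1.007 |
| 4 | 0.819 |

D = 62.8 N

At 2 km, from the table: ρ = 1.007 kg/m³.
In steady level flight, lift balances weight: W = mg = 89.2 × 9.81 = 875.05 N.
Dynamic pressure q = 0.5 × 1.007 × 26.9² = 364.3 Pa.
Required CL = L/(qS) = 875.05/(364.3·3.07) = 0.7823.
CD = 0.0297 + 0.0432 × 0.7823² = 0.05614.
D = q·S·CD = 364.3 × 3.07 × 0.05614 = 62.79 N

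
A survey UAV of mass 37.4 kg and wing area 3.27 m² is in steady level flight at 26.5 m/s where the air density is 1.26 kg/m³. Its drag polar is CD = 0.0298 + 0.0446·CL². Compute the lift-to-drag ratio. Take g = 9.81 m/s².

Weight W = mg = 37.4 × 9.81 = 366.89 N; in level flight L = W.
q = ½ρv² = ½ × 1.26 × 26.5² = 442.4 Pa.
CL = W/(q·S) = 366.89 / (442.4 × 3.27) = 0.2536.
CD = 0.0298 + 0.0446 × 0.2536² = 0.03267.
L/D = CL/CD = 0.2536 / 0.03267 = 7.76

L/D = 7.76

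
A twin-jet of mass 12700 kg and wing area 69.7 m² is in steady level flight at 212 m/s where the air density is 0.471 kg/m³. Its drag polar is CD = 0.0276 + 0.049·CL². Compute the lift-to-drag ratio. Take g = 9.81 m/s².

In steady level flight, lift balances weight: W = mg = 12700 × 9.81 = 1.2459×10^5 N.
Dynamic pressure q = 0.5 × 0.471 × 212² = 10580 Pa.
CL = W/(q·S) = 1.2459×10^5 / (10580 × 69.7) = 0.1689.
CD = 0.0276 + 0.049 × 0.1689² = 0.029.
L/D = CL/CD = 0.1689 / 0.029 = 5.82

L/D = 5.82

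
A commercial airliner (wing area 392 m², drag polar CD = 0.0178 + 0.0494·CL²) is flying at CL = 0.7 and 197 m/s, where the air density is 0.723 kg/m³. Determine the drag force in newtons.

D = 2.31×10^5 N

CD = 0.0178 + 0.0494 × 0.7² = 0.04201
D = ½ρv²S·CD = ½ × 0.723 × 197² × 392 × 0.04201 = 2.31×10^5 N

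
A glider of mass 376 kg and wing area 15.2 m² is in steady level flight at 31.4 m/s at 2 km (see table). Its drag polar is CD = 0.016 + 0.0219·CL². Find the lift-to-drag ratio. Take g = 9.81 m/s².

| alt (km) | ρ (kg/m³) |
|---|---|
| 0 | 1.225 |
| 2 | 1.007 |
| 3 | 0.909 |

At 2 km, from the table: ρ = 1.007 kg/m³.
Level flight ⇒ L = W = m·g = 376 × 9.81 = 3688.6 N.
q = ½ρv² = ½ × 1.007 × 31.4² = 496.4 Pa.
CL = W/(q·S) = 3688.6 / (496.4 × 15.2) = 0.4888.
CD = 0.016 + 0.0219 × 0.4888² = 0.02123.
L/D = CL/CD = 0.4888 / 0.02123 = 23

L/D = 23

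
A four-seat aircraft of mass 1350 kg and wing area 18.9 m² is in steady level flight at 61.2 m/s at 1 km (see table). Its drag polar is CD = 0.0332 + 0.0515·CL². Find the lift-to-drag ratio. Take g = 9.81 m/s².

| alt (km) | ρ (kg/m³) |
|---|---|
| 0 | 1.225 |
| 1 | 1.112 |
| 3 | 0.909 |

At 1 km, from the table: ρ = 1.112 kg/m³.
Level flight ⇒ L = W = m·g = 1350 × 9.81 = 13244 N.
Dynamic pressure q = 0.5 × 1.112 × 61.2² = 2082 Pa.
CL = 2W/(ρv²S) = 2×13244/(1.112×61.2²×18.9) = 0.3365.
CD = 0.0332 + 0.0515 × 0.3365² = 0.03903.
L/D = CL/CD = 0.3365 / 0.03903 = 8.62

L/D = 8.62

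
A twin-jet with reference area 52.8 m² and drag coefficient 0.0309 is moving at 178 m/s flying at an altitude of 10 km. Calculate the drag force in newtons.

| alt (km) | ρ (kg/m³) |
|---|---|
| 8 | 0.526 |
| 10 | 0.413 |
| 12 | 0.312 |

At 10 km, from the table: ρ = 0.413 kg/m³.
D = ½ρv²S·CD = ½ × 0.413 × 178² × 52.8 × 0.0309 = 10700 N ≈ 10.7 kN

D = 10700 N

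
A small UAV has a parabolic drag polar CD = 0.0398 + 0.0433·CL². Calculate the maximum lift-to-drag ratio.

(L/D)max = 12

For CD = CD0 + K·CL², (L/D)max occurs at CL* = √(CD0/K) and equals 1/(2√(K·CD0)).
(L/D)max = 1/(2√(0.0433 × 0.0398)) = 1/(2 × 0.04151) = 12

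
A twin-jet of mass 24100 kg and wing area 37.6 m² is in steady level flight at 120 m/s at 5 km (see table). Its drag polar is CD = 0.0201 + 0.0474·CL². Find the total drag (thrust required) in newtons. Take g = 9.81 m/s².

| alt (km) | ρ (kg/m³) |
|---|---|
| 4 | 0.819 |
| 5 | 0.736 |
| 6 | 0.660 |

D = 17300 N

At 5 km, from the table: ρ = 0.736 kg/m³.
Weight W = mg = 24100 × 9.81 = 2.3642×10^5 N; in level flight L = W.
Dynamic pressure q = 0.5 × 0.736 × 120² = 5299 Pa.
Required CL = L/(qS) = 2.3642×10^5/(5299·37.6) = 1.187.
CD = 0.0201 + 0.0474 × 1.187² = 0.08684.
D = q·S·CD = 5299 × 37.6 × 0.08684 = 17300 N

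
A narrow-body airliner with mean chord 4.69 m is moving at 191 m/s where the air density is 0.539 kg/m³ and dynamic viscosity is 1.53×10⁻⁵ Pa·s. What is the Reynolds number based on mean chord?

Re = 3.16×10^7

Re = ρ·v·c/μ = 0.539 × 191 × 4.69 / (1.53×10⁻⁵) = 3.16×10^7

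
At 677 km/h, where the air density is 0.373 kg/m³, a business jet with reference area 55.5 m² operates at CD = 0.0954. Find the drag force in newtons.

Convert speed: v = 677 km/h ÷ 3.6 = 188.1 m/s.
D = ½ρv²S·CD = ½ × 0.373 × 188.1² × 55.5 × 0.0954 = 34900 N ≈ 34.9 kN

D = 34900 N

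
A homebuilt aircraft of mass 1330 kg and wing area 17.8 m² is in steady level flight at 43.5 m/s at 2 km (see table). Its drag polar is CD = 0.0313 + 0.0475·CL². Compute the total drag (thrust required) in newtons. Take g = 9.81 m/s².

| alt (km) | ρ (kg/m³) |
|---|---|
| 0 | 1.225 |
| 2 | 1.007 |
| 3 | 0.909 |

D = 1010 N

At 2 km, from the table: ρ = 1.007 kg/m³.
Level flight ⇒ L = W = m·g = 1330 × 9.81 = 13047 N.
q = ½ρv² = ½ × 1.007 × 43.5² = 952.7 Pa.
Required CL = L/(qS) = 13047/(952.7·17.8) = 0.7693.
CD = 0.0313 + 0.0475 × 0.7693² = 0.05942.
D = q·S·CD = 952.7 × 17.8 × 0.05942 = 1008 N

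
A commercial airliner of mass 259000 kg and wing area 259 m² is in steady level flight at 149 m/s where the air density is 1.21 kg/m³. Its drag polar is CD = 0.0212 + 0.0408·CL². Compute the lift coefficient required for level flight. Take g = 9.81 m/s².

CL = 0.73

In steady level flight, lift balances weight: W = mg = 259000 × 9.81 = 2.5408×10^6 N.
Dynamic pressure q = 0.5 × 1.21 × 149² = 13430 Pa.
Required CL = L/(qS) = 2.5408×10^6/(13430·259) = 0.7304.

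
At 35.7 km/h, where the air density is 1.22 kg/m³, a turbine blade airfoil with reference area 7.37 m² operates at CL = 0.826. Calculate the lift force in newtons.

L = 365 N

Convert speed: v = 35.7 km/h ÷ 3.6 = 9.917 m/s.
Dynamic pressure q = ½ρv² = ½ × 1.22 × 9.917² = 59.99 Pa.
L = q·S·CL = 59.99 × 7.37 × 0.826 = 365 N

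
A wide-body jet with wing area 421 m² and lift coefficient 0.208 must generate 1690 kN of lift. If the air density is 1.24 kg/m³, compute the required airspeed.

v = 176 m/s

L = ½ρv²S·CL ⇒ v = √(2L/(ρ·S·CL))
v = √(2 × 1.69×10^6 / (1.24 × 421 × 0.208)) = √31130 = 176 m/s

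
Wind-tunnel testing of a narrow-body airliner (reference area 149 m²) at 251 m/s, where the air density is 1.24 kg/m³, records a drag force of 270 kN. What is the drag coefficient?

From D = ½ρv²S·CD, rearranging gives CD = 2D/(ρv²S).
CD = 2 × 2.7×10^5 / (1.24 × 251² × 149) = 0.0464

CD = 0.0464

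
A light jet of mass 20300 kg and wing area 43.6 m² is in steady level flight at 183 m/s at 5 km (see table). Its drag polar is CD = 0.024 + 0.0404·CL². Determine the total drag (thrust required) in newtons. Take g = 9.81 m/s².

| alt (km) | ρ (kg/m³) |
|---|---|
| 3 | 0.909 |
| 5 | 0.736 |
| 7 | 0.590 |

D = 15900 N

At 5 km, from the table: ρ = 0.736 kg/m³.
Weight W = mg = 20300 × 9.81 = 1.9914×10^5 N; in level flight L = W.
Dynamic pressure q = 0.5 × 0.736 × 183² = 12320 Pa.
Required CL = L/(qS) = 1.9914×10^5/(12320·43.6) = 0.3706.
CD = 0.024 + 0.0404 × 0.3706² = 0.02955.
D = q·S·CD = 12320 × 43.6 × 0.02955 = 15880 N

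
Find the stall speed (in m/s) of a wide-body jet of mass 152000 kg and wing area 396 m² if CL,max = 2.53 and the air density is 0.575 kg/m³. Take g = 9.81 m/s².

At stall, lift equals weight: L = W = m·g = 152000 × 9.81 = 1.491×10^6 N.
V_stall = √(2W/(ρ·S·CL,max)) = √(2 × 1.491×10^6 / (0.575 × 396 × 2.53))
V_stall = √5177 = 71.9 m/s

V_stall = 71.9 m/s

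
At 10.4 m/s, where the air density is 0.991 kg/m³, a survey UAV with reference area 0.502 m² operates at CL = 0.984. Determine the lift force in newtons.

L = 26.5 N

L = ½ρv²S·CL = ½ × 0.991 × 10.4² × 0.502 × 0.984 = 26.5 N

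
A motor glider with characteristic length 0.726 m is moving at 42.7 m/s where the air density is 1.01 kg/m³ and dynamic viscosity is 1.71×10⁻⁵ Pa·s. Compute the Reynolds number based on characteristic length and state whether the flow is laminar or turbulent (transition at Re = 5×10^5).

Re = ρ·v·c/μ = 1.01 × 42.7 × 0.726 / (1.71×10⁻⁵) = 1.83×10^6
Since 1.83×10^6 > 5×10^5, the flow is turbulent.

Re = 1.83×10^6 (turbulent)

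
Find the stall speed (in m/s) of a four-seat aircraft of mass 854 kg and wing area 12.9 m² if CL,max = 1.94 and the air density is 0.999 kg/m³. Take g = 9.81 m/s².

At stall, lift equals weight: L = W = m·g = 854 × 9.81 = 8378 N.
From L = ½ρV²S·CL,max = W: V_stall = √(2W/(ρSCL,max)) = √(2·8378/(0.999·12.9·1.94))
V_stall = √670.2 = 25.9 m/s

V_stall = 25.9 m/s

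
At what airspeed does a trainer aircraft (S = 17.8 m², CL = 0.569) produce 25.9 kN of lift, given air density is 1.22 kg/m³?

v = 64.7 m/s

L = ½ρv²S·CL ⇒ v = √(2L/(ρ·S·CL))
v = √(2 × 25900 / (1.22 × 17.8 × 0.569)) = √4192 = 64.7 m/s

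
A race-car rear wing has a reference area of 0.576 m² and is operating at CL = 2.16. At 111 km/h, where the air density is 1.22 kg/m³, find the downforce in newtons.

L = 722 N

Convert speed: v = 111 km/h ÷ 3.6 = 30.83 m/s.
Dynamic pressure q = ½ρv² = ½ × 1.22 × 30.83² = 579.9 Pa.
L = q·S·CL = 579.9 × 0.576 × 2.16 = 722 N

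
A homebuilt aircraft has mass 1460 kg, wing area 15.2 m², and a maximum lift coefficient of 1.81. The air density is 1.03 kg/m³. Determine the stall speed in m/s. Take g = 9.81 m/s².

Stall occurs when L = W at CL,max. W = mg = 1460 × 9.81 = 14320 N.
V_stall = √(2W/(ρ·S·CL,max)) = √(2 × 14320 / (1.03 × 15.2 × 1.81))
V_stall = √1011 = 31.8 m/s

V_stall = 31.8 m/s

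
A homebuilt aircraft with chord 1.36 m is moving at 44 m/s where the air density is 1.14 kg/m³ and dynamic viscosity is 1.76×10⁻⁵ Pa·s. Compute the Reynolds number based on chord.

Re = ρ·v·c/μ = 1.14 × 44 × 1.36 / (1.76×10⁻⁵) = 3.88×10^6

Re = 3.88×10^6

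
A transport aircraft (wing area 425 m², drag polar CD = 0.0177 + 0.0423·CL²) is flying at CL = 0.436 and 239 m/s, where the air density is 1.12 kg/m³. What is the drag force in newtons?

CD = 0.0177 + 0.0423 × 0.436² = 0.02574
D = ½ρv²S·CD = ½ × 1.12 × 239² × 425 × 0.02574 = 3.5×10^5 N

D = 3.5×10^5 N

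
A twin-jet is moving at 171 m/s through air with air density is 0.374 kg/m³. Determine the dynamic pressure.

q = ½ρv² = ½ × 0.374 × 171² = 5470 Pa

q = 5470 Pa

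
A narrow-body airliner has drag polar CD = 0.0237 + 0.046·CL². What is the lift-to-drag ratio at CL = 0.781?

L/D = 15.1

CD = 0.0237 + 0.046 × 0.781² = 0.05176
L/D = CL/CD = 0.781 / 0.05176 = 15.1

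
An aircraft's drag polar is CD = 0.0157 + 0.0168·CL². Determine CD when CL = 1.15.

CD = 0.0379

CD = 0.0157 + 0.0168 × 1.15² = 0.0157 + 0.02222 = 0.0379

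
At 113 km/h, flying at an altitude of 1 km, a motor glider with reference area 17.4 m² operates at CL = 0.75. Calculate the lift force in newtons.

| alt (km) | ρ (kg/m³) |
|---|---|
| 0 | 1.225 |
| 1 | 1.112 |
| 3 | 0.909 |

L = 7150 N

At 1 km, from the table: ρ = 1.112 kg/m³.
Convert speed: v = 113 km/h ÷ 3.6 = 31.39 m/s.
Dynamic pressure q = ½ρv² = ½ × 1.112 × 31.39² = 547.8 Pa.
L = q·S·CL = 547.8 × 17.4 × 0.75 = 7150 N ≈ 7.15 kN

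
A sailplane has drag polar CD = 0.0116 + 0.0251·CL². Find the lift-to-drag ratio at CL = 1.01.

CD = 0.0116 + 0.0251 × 1.01² = 0.0372
L/D = CL/CD = 1.01 / 0.0372 = 27.1

L/D = 27.1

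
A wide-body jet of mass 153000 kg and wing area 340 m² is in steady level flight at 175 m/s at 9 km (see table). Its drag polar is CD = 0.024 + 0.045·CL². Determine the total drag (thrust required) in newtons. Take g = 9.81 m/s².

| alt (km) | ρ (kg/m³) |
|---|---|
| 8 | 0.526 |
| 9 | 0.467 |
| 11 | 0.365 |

D = 1×10^5 N

At 9 km, from the table: ρ = 0.467 kg/m³.
In steady level flight, lift balances weight: W = mg = 153000 × 9.81 = 1.5009×10^6 N.
Dynamic pressure q = 0.5 × 0.467 × 175² = 7151 Pa.
CL = W/(q·S) = 1.5009×10^6 / (7151 × 340) = 0.6173.
CD = 0.024 + 0.045 × 0.6173² = 0.04115.
D = q·S·CD = 7151 × 340 × 0.04115 = 1×10^5 N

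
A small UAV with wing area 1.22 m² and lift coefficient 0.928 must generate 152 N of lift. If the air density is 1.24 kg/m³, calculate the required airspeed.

L = ½ρv²S·CL ⇒ v = √(2L/(ρ·S·CL))
v = √(2 × 152 / (1.24 × 1.22 × 0.928)) = √216.5 = 14.7 m/s

v = 14.7 m/s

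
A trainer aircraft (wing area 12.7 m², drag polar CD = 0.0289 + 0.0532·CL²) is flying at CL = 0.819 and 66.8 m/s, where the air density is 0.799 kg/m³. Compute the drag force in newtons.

CD = 0.0289 + 0.0532 × 0.819² = 0.06458
D = ½ρv²S·CD = ½ × 0.799 × 66.8² × 12.7 × 0.06458 = 1460 N

D = 1460 N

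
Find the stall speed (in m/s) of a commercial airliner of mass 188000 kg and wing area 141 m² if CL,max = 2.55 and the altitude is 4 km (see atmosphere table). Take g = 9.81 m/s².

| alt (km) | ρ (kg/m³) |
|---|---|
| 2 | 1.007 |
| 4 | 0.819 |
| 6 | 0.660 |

At 4 km, from the table: ρ = 0.819 kg/m³.
Stall occurs when L = W at CL,max. W = mg = 188000 × 9.81 = 1.844×10^6 N.
From L = ½ρV²S·CL,max = W: V_stall = √(2W/(ρSCL,max)) = √(2·1.844×10^6/(0.819·141·2.55))
V_stall = √12530 = 112 m/s

V_stall = 112 m/s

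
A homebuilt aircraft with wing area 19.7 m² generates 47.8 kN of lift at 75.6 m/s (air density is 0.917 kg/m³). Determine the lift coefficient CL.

CL = 0.926

From L = ½ρv²S·CL, rearranging gives CL = 2L/(ρv²S).
CL = 2 × 47800 / (0.917 × 75.6² × 19.7) = 0.926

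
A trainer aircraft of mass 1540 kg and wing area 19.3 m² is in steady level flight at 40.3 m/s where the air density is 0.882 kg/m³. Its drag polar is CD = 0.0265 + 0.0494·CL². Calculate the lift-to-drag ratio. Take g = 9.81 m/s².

In steady level flight, lift balances weight: W = mg = 1540 × 9.81 = 15107 N.
Dynamic pressure q = 0.5 × 0.882 × 40.3² = 716.2 Pa.
CL = 2W/(ρv²S) = 2×15107/(0.882×40.3²×19.3) = 1.093.
CD = 0.0265 + 0.0494 × 1.093² = 0.08551.
L/D = CL/CD = 1.093 / 0.08551 = 12.8

L/D = 12.8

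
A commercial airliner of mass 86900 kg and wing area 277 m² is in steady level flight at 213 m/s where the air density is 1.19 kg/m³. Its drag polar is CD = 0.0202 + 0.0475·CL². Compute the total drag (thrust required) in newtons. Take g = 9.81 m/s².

Weight W = mg = 86900 × 9.81 = 8.5249×10^5 N; in level flight L = W.
Dynamic pressure q = 0.5 × 1.19 × 213² = 26990 Pa.
CL = 2W/(ρv²S) = 2×8.5249×10^5/(1.19×213²×277) = 0.114.
CD = 0.0202 + 0.0475 × 0.114² = 0.02082.
D = q·S·CD = 26990 × 277 × 0.02082 = 1.557×10^5 N

D = 1.56×10^5 N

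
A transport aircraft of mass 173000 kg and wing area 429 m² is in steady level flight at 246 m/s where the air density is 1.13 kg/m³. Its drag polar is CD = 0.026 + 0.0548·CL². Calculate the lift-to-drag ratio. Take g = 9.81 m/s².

Level flight ⇒ L = W = m·g = 173000 × 9.81 = 1.6971×10^6 N.
q = ½ρv² = ½ × 1.13 × 246² = 34190 Pa.
CL = 2W/(ρv²S) = 2×1.6971×10^6/(1.13×246²×429) = 0.1157.
CD = 0.026 + 0.0548 × 0.1157² = 0.02673.
L/D = CL/CD = 0.1157 / 0.02673 = 4.33

L/D = 4.33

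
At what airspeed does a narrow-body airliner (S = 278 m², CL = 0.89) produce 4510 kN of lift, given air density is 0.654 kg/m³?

L = ½ρv²S·CL ⇒ v = √(2L/(ρ·S·CL))
v = √(2 × 4.51×10^6 / (0.654 × 278 × 0.89)) = √55740 = 236 m/s

v = 236 m/s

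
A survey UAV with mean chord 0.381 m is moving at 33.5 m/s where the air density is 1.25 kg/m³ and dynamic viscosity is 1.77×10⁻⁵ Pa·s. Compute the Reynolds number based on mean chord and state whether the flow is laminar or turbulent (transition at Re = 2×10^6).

Re = 9.01×10^5 (laminar)

Re = ρ·v·c/μ = 1.25 × 33.5 × 0.381 / (1.77×10⁻⁵) = 9.01×10^5
Since 9.01×10^5 < 2×10^6, the flow is laminar.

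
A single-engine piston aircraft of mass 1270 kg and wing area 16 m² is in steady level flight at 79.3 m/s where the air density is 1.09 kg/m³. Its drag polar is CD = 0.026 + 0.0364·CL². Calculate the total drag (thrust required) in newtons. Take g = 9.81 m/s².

D = 1530 N

Level flight ⇒ L = W = m·g = 1270 × 9.81 = 12459 N.
q = ½ρv² = ½ × 1.09 × 79.3² = 3427 Pa.
CL = W/(q·S) = 12459 / (3427 × 16) = 0.2272.
CD = 0.026 + 0.0364 × 0.2272² = 0.02788.
D = q·S·CD = 3427 × 16 × 0.02788 = 1529 N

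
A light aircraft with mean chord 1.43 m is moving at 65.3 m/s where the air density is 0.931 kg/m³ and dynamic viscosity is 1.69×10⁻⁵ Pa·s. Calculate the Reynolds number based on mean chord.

Re = ρ·v·c/μ = 0.931 × 65.3 × 1.43 / (1.69×10⁻⁵) = 5.14×10^6

Re = 5.14×10^6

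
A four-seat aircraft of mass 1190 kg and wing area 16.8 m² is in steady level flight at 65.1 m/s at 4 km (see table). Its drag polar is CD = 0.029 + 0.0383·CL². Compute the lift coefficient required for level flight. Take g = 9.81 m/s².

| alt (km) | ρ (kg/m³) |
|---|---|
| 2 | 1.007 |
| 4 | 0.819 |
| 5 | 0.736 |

CL = 0.4

At 4 km, from the table: ρ = 0.819 kg/m³.
Weight W = mg = 1190 × 9.81 = 11674 N; in level flight L = W.
q = ½ρv² = ½ × 0.819 × 65.1² = 1735 Pa.
Required CL = L/(qS) = 11674/(1735·16.8) = 0.4004.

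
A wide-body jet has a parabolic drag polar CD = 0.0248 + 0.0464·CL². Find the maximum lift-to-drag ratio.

For CD = CD0 + K·CL², (L/D)max occurs at CL* = √(CD0/K) and equals 1/(2√(K·CD0)).
(L/D)max = 1/(2√(0.0464 × 0.0248)) = 1/(2 × 0.03392) = 14.7

(L/D)max = 14.7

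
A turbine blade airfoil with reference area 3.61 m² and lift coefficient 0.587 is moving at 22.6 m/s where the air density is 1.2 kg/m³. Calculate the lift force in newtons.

L = 649 N

L = ½ρv²S·CL = ½ × 1.2 × 22.6² × 3.61 × 0.587 = 649 N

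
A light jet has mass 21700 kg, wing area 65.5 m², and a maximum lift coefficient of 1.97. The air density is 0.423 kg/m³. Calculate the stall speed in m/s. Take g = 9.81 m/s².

Stall occurs when L = W at CL,max. W = mg = 21700 × 9.81 = 2.129×10^5 N.
From L = ½ρV²S·CL,max = W: V_stall = √(2W/(ρSCL,max)) = √(2·2.129×10^5/(0.423·65.5·1.97))
V_stall = √7800 = 88.3 m/s

V_stall = 88.3 m/s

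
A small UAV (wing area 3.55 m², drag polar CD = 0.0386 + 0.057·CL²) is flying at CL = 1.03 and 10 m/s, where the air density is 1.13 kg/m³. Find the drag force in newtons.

CD = 0.0386 + 0.057 × 1.03² = 0.09907
D = ½ρv²S·CD = ½ × 1.13 × 10² × 3.55 × 0.09907 = 19.9 N

D = 19.9 N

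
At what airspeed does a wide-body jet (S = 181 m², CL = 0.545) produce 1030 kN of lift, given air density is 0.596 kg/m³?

v = 187 m/s

L = ½ρv²S·CL ⇒ v = √(2L/(ρ·S·CL))
v = √(2 × 1.03×10^6 / (0.596 × 181 × 0.545)) = √35040 = 187 m/s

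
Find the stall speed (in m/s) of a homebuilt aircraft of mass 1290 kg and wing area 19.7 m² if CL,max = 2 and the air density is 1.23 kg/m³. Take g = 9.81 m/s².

Stall occurs when L = W at CL,max. W = mg = 1290 × 9.81 = 12650 N.
V_stall = √(2W/(ρ·S·CL,max)) = √(2 × 12650 / (1.23 × 19.7 × 2))
V_stall = √522.3 = 22.9 m/s

V_stall = 22.9 m/s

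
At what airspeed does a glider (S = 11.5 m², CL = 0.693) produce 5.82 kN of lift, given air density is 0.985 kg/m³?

v = 38.5 m/s

L = ½ρv²S·CL ⇒ v = √(2L/(ρ·S·CL))
v = √(2 × 5820 / (0.985 × 11.5 × 0.693)) = √1483 = 38.5 m/s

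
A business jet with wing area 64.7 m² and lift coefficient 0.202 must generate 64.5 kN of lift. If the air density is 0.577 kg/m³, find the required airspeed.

L = ½ρv²S·CL ⇒ v = √(2L/(ρ·S·CL))
v = √(2 × 64500 / (0.577 × 64.7 × 0.202)) = √17110 = 131 m/s

v = 131 m/s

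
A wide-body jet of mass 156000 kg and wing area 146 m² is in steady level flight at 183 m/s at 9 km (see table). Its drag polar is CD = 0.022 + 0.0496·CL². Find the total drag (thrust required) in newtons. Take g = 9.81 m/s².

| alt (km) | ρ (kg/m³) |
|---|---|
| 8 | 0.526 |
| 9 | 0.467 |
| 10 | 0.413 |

At 9 km, from the table: ρ = 0.467 kg/m³.
Level flight ⇒ L = W = m·g = 156000 × 9.81 = 1.5304×10^6 N.
Dynamic pressure q = 0.5 × 0.467 × 183² = 7820 Pa.
CL = 2W/(ρv²S) = 2×1.5304×10^6/(0.467×183²×146) = 1.34.
CD = 0.022 + 0.0496 × 1.34² = 0.1111.
D = q·S·CD = 7820 × 146 × 0.1111 = 1.269×10^5 N

D = 1.27×10^5 N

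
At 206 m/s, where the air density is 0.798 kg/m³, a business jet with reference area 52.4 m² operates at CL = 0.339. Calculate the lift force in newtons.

Dynamic pressure q = ½ρv² = ½ × 0.798 × 206² = 16930 Pa.
L = q·S·CL = 16930 × 52.4 × 0.339 = 3.01×10^5 N ≈ 301 kN

L = 3.01×10^5 N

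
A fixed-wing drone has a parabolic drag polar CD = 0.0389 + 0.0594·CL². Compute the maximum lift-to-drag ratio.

For CD = CD0 + K·CL², (L/D)max occurs at CL* = √(CD0/K) and equals 1/(2√(K·CD0)).
(L/D)max = 1/(2√(0.0594 × 0.0389)) = 1/(2 × 0.04807) = 10.4

(L/D)max = 10.4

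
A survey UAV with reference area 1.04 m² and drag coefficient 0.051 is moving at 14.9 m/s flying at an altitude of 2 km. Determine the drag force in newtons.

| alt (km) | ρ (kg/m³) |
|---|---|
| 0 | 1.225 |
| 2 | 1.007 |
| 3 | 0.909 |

D = 5.93 N

At 2 km, from the table: ρ = 1.007 kg/m³.
Dynamic pressure q = ½ρv² = ½ × 1.007 × 14.9² = 111.8 Pa.
D = q·S·CD = 111.8 × 1.04 × 0.051 = 5.93 N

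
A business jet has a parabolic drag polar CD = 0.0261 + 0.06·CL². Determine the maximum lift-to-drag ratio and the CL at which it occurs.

(L/D)max = 12.6, at CL = 0.66

For CD = CD0 + K·CL², (L/D)max occurs at CL* = √(CD0/K) and equals 1/(2√(K·CD0)).
(L/D)max = 1/(2√(0.06 × 0.0261)) = 1/(2 × 0.03957) = 12.6
CL* = √(0.0261/0.06) = 0.66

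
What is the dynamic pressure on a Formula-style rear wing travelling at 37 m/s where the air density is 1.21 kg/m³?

q = ½ρv² = ½ × 1.21 × 37² = 828 Pa

q = 828 Pa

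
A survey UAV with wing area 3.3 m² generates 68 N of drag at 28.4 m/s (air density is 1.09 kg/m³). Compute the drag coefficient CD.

From D = ½ρv²S·CD, rearranging gives CD = 2D/(ρv²S).
CD = 2 × 68 / (1.09 × 28.4² × 3.3) = 0.0469

CD = 0.0469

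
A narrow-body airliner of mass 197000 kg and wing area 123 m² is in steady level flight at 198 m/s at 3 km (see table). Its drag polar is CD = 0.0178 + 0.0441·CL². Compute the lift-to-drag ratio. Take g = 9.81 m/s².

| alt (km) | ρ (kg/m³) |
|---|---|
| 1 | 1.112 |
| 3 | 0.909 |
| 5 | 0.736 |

At 3 km, from the table: ρ = 0.909 kg/m³.
In steady level flight, lift balances weight: W = mg = 197000 × 9.81 = 1.9326×10^6 N.
q = ½ρv² = ½ × 0.909 × 198² = 17820 Pa.
CL = 2W/(ρv²S) = 2×1.9326×10^6/(0.909×198²×123) = 0.8818.
CD = 0.0178 + 0.0441 × 0.8818² = 0.05209.
L/D = CL/CD = 0.8818 / 0.05209 = 16.9

L/D = 16.9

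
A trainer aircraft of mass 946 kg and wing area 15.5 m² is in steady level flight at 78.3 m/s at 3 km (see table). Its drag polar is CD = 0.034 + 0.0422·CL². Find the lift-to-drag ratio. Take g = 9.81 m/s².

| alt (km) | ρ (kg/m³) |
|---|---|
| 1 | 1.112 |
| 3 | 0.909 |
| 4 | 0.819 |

At 3 km, from the table: ρ = 0.909 kg/m³.
In steady level flight, lift balances weight: W = mg = 946 × 9.81 = 9280.3 N.
Dynamic pressure q = 0.5 × 0.909 × 78.3² = 2786 Pa.
CL = 2W/(ρv²S) = 2×9280.3/(0.909×78.3²×15.5) = 0.2149.
CD = 0.034 + 0.0422 × 0.2149² = 0.03595.
L/D = CL/CD = 0.2149 / 0.03595 = 5.98

L/D = 5.98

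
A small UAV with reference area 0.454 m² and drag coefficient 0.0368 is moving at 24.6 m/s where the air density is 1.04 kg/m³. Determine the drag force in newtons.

D = 5.26 N

Dynamic pressure q = ½ρv² = ½ × 1.04 × 24.6² = 314.7 Pa.
D = q·S·CD = 314.7 × 0.454 × 0.0368 = 5.26 N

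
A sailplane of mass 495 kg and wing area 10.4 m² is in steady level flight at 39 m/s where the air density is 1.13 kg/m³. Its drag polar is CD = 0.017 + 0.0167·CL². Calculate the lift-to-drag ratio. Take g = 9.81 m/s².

L/D = 24.8

Weight W = mg = 495 × 9.81 = 4855.9 N; in level flight L = W.
q = ½ρv² = ½ × 1.13 × 39² = 859.4 Pa.
CL = 2W/(ρv²S) = 2×4855.9/(1.13×39²×10.4) = 0.5433.
CD = 0.017 + 0.0167 × 0.5433² = 0.02193.
L/D = CL/CD = 0.5433 / 0.02193 = 24.8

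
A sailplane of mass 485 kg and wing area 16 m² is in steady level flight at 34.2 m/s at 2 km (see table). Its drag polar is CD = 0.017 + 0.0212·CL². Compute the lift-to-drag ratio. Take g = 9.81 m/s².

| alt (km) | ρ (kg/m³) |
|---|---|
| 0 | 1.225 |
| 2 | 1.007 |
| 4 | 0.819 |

L/D = 22.5

At 2 km, from the table: ρ = 1.007 kg/m³.
In steady level flight, lift balances weight: W = mg = 485 × 9.81 = 4757.9 N.
Dynamic pressure q = 0.5 × 1.007 × 34.2² = 588.9 Pa.
CL = W/(q·S) = 4757.9 / (588.9 × 16) = 0.5049.
CD = 0.017 + 0.0212 × 0.5049² = 0.02241.
L/D = CL/CD = 0.5049 / 0.02241 = 22.5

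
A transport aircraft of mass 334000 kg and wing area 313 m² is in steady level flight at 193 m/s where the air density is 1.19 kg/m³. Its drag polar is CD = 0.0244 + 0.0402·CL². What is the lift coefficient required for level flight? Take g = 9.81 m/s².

CL = 0.472

Weight W = mg = 334000 × 9.81 = 3.2765×10^6 N; in level flight L = W.
q = ½ρv² = ½ × 1.19 × 193² = 22160 Pa.
CL = 2W/(ρv²S) = 2×3.2765×10^6/(1.19×193²×313) = 0.4723.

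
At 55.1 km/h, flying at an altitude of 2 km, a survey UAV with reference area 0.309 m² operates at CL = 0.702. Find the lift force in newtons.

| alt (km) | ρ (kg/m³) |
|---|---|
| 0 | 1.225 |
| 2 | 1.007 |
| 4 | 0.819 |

L = 25.6 N

At 2 km, from the table: ρ = 1.007 kg/m³.
Convert speed: v = 55.1 km/h ÷ 3.6 = 15.31 m/s.
L = ½ρv²S·CL = ½ × 1.007 × 15.31² × 0.309 × 0.702 = 25.6 N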